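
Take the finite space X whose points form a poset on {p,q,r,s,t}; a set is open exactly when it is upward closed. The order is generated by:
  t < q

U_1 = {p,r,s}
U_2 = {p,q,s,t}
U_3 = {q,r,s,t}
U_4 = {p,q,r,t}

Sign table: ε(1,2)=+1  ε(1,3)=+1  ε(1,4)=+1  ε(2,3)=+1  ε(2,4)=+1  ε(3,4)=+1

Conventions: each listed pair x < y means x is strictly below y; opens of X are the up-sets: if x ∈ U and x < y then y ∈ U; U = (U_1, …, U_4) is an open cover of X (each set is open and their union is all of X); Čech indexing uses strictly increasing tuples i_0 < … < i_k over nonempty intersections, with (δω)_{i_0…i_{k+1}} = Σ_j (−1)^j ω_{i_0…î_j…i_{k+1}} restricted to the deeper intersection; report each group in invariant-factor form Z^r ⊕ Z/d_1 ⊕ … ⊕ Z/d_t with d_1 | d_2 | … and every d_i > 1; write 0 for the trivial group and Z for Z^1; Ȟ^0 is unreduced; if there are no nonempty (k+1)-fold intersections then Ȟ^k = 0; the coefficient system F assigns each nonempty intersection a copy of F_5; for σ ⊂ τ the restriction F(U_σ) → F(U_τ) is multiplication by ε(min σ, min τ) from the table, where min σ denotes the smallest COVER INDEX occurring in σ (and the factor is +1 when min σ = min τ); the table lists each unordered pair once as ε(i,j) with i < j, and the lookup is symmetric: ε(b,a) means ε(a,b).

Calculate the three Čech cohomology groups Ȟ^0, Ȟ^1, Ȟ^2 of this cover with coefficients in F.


Ȟ^0 ≅ Z/5, Ȟ^1 ≅ 0 and Ȟ^2 ≅ Z/5

nonempty overlaps:
  U12={p,s} U13={r,s} U14={p,r} U23={q,s,t} U24={p,q,t} U34={q,r,t}
  U123={s} U124={p} U134={r} U234={q,t}
C dims 4,6,4; δ0: rk_F5 3; δ1: rk_F5 3
degree 0: 4−3−0 = 1 → Ȟ^0 ≅ Z/5
degree 1: 6−3−3 = 0 → Ȟ^1 ≅ 0
degree 2: 4−0−3 = 1 → Ȟ^2 ≅ Z/5


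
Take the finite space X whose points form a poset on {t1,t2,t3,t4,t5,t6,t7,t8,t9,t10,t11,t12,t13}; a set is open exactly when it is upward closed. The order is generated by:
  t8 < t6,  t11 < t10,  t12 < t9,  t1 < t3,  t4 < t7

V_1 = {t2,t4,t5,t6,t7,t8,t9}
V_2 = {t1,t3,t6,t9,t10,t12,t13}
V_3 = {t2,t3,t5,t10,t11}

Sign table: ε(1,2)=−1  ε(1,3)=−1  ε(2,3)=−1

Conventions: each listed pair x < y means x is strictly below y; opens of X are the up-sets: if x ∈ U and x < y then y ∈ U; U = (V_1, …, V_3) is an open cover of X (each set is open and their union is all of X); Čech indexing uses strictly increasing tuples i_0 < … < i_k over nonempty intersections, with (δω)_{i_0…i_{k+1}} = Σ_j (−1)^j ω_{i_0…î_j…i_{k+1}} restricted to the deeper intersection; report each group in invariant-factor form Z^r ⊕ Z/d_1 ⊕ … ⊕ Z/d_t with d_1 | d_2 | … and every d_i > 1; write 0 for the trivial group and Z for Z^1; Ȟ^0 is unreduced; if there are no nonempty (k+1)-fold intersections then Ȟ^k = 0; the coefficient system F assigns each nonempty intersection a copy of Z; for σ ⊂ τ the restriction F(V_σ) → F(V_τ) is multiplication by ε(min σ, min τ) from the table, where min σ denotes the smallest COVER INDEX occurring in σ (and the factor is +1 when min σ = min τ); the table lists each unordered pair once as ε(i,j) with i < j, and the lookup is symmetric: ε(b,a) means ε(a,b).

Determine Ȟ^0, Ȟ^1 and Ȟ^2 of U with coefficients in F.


Ȟ^0(U;F) ≅ 0, Ȟ^1(U;F) ≅ Z/2 and Ȟ^2(U;F) ≅ 0

nerve simplices:
  V12={t6,t9} V13={t2,t5} V23={t3,t10}
C dims 3,3; δ0: rk 3, SNF 1^2·2
degree 0: 3−3−0 = 0 → Ȟ^0 ≅ 0
degree 1: 3−0−3 = 0 plus torsion [2] → Ȟ^1 ≅ Z/2
degree 2: 0−0−0 = 0 → Ȟ^2 ≅ 0


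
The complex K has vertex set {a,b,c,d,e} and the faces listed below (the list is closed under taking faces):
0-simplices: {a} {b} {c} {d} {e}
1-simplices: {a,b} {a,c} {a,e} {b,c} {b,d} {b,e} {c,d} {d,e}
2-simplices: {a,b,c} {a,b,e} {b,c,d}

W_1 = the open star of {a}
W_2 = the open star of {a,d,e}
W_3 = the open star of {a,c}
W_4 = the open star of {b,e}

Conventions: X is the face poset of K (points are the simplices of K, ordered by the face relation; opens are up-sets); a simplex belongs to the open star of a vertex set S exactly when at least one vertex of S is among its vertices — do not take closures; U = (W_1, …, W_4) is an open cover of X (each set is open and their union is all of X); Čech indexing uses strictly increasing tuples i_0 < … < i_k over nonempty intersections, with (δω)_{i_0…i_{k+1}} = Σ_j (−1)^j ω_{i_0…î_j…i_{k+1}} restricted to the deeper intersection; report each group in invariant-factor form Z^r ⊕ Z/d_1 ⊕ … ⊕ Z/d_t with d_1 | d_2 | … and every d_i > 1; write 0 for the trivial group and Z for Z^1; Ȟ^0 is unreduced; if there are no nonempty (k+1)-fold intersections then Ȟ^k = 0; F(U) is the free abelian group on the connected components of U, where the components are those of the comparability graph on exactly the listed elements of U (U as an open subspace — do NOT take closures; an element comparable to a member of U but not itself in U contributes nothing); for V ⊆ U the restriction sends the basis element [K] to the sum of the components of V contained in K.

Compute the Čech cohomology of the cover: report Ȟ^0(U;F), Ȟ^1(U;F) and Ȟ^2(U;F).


nerve of the cover:
  W1={{a},{a,b},{a,c},{a,e},{a,b,c},{a,b,e}} W2={{a},{d},{e},{a,b},{a,c},{a,e},{b,d},{b,e},{c,d},{d,e},{a,b,c},{a,b,e},{b,c,d}} W3={{a},{c},{a,b},{a,c},{a,e},{b,c},{c,d},{a,b,c},{a,b,e},{b,c,d}} W4={{b},{e},{a,b},{a,e},{b,c},{b,d},{b,e},{d,e},{a,b,c},{a,b,e},{b,c,d}}
  W12={{a},{a,b},{a,c},{a,e},{a,b,c},{a,b,e}} W13={{a},{a,b},{a,c},{a,e},{a,b,c},{a,b,e}} W14={{a,b},{a,e},{a,b,c},{a,b,e}} W23={{a},{a,b},{a,c},{a,e},{c,d},{a,b,c},{a,b,e},{b,c,d}} W24={{e},{a,b},{a,e},{b,d},{b,e},{d,e},{a,b,c},{a,b,e},{b,c,d}} W34={{a,b},{a,e},{b,c},{a,b,c},{a,b,e},{b,c,d}}
  W123={{a},{a,b},{a,c},{a,e},{a,b,c},{a,b,e}} W124={{a,b},{a,e},{a,b,c},{a,b,e}} W134={{a,b},{a,e},{a,b,c},{a,b,e}} W234={{a,b},{a,e},{a,b,c},{a,b,e},{b,c,d}}
  W1234={{a,b},{a,e},{a,b,c},{a,b,e}}
components per intersection:
  W1: {{a},{a,b},{a,c},{a,e},{a,b,c},{a,b,e}}
  W2: {{a},{d},{e},{a,b},{a,c},{a,e},{b,d},{b,e},{c,d},{d,e},{a,b,c},{a,b,e},{b,c,d}}
  W3: {{a},{c},{a,b},{a,c},{a,e},{b,c},{c,d},{a,b,c},{a,b,e},{b,c,d}}
  W4: {{b},{e},{a,b},{a,e},{b,c},{b,d},{b,e},{d,e},{a,b,c},{a,b,e},{b,c,d}}
  W12: {{a},{a,b},{a,c},{a,e},{a,b,c},{a,b,e}}
  W13: {{a},{a,b},{a,c},{a,e},{a,b,c},{a,b,e}}
  W14: {{a,b},{a,e},{a,b,c},{a,b,e}}
  W23: {{a},{a,b},{a,c},{a,e},{a,b,c},{a,b,e}} {{c,d},{b,c,d}}
  W24: {{e},{a,b},{a,e},{b,e},{d,e},{a,b,c},{a,b,e}} {{b,d},{b,c,d}}
  W34: {{a,b},{a,e},{b,c},{a,b,c},{a,b,e},{b,c,d}}
  W123: {{a},{a,b},{a,c},{a,e},{a,b,c},{a,b,e}}
  W124: {{a,b},{a,e},{a,b,c},{a,b,e}}
  W134: {{a,b},{a,e},{a,b,c},{a,b,e}}
  W234: {{a,b},{a,e},{a,b,c},{a,b,e}} {{b,c,d}}
  W1234: {{a,b},{a,e},{a,b,c},{a,b,e}}
C dims 4,8,5,1; δ0: rk 3, SNF 1^3; δ1: rk 4, SNF 1^4; δ2: rk 1, SNF 1^1
Ȟ^0 = (4 − 3) − 0 = 1, so Ȟ^0 ≅ Z
Ȟ^1 = (8 − 4) − 3 = 1, so Ȟ^1 ≅ Z
Ȟ^2 = (5 − 1) − 4 = 0, so Ȟ^2 ≅ 0

Ȟ^0(U;F) ≅ Z; Ȟ^1(U;F) ≅ Z; Ȟ^2(U;F) ≅ 0


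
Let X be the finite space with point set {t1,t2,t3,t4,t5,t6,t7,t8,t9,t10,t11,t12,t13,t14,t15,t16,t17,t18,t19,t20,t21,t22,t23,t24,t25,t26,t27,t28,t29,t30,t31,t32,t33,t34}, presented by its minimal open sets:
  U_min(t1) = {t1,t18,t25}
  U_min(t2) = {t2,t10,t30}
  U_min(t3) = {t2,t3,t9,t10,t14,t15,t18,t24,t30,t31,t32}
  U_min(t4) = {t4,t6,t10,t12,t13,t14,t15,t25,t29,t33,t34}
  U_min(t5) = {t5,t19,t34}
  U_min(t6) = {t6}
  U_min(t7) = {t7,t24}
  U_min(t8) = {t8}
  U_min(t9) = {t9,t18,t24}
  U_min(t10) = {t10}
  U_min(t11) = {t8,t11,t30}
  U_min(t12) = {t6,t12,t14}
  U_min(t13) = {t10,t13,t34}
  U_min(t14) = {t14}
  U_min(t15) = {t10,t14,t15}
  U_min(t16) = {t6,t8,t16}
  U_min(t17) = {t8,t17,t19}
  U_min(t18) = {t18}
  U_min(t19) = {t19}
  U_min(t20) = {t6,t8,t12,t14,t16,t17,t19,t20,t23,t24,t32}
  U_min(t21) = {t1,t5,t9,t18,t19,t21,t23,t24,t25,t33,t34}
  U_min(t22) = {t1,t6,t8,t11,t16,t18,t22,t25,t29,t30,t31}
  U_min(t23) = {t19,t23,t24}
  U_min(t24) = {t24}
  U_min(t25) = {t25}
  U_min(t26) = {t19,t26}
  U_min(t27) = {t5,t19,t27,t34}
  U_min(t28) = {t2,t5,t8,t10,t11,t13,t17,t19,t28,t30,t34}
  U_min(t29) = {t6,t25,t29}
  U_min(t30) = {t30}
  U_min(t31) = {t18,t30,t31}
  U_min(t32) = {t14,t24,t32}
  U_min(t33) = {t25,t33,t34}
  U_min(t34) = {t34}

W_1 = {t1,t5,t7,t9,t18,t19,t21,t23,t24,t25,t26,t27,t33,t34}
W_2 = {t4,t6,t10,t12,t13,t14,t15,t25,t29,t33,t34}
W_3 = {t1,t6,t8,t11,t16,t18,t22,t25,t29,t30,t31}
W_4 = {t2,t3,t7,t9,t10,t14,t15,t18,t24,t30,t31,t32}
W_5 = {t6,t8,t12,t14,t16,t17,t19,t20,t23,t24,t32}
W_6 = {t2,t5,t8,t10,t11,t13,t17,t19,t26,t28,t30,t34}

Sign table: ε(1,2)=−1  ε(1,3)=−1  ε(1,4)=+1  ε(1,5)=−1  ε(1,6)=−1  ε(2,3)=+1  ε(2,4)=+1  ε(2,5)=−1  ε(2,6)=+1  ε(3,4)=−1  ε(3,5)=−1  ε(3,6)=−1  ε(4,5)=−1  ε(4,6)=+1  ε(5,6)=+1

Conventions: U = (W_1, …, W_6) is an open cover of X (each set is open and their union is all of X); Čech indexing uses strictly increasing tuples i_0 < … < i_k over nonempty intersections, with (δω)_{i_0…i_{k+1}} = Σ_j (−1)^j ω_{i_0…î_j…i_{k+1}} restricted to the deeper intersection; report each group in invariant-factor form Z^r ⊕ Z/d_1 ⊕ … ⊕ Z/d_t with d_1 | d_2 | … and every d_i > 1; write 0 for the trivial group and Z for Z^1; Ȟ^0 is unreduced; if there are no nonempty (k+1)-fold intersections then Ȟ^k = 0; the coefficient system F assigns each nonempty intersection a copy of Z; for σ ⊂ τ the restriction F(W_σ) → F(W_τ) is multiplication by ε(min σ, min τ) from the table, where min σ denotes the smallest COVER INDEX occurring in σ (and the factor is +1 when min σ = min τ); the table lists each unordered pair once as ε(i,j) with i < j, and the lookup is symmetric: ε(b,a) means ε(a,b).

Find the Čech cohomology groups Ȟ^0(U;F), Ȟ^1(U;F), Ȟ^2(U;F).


intersection data:
  W12={t25,t33,t34} W13={t1,t18,t25} W14={t7,t9,t18,t24} W15={t19,t23,t24} W16={t5,t19,t26,t34} W23={t6,t25,t29} W24={t10,t14,t15} W25={t6,t12,t14} W26={t10,t13,t34} W34={t18,t30,t31} W35={t6,t8,t16} W36={t8,t11,t30} W45={t14,t24,t32} W46={t2,t10,t30} W56={t8,t17,t19}
  W123={t25} W126={t34} W134={t18} W145={t24} W156={t19} W235={t6} W245={t14} W246={t10} W346={t30} W356={t8}
C dims 6,15,10; δ0: rk 6, SNF 1^5·2; δ1: rk 9, SNF 1^9
Ȟ^0 = (6 − 6) − 0 = 0, so Ȟ^0 ≅ 0
Ȟ^1 = (15 − 9) − 6 = 0 plus torsion [2], so Ȟ^1 ≅ Z/2
Ȟ^2 = (10 − 0) − 9 = 1, so Ȟ^2 ≅ Z

Ȟ^0(U;F) ≅ 0, Ȟ^1(U;F) ≅ Z/2 and Ȟ^2(U;F) ≅ Z


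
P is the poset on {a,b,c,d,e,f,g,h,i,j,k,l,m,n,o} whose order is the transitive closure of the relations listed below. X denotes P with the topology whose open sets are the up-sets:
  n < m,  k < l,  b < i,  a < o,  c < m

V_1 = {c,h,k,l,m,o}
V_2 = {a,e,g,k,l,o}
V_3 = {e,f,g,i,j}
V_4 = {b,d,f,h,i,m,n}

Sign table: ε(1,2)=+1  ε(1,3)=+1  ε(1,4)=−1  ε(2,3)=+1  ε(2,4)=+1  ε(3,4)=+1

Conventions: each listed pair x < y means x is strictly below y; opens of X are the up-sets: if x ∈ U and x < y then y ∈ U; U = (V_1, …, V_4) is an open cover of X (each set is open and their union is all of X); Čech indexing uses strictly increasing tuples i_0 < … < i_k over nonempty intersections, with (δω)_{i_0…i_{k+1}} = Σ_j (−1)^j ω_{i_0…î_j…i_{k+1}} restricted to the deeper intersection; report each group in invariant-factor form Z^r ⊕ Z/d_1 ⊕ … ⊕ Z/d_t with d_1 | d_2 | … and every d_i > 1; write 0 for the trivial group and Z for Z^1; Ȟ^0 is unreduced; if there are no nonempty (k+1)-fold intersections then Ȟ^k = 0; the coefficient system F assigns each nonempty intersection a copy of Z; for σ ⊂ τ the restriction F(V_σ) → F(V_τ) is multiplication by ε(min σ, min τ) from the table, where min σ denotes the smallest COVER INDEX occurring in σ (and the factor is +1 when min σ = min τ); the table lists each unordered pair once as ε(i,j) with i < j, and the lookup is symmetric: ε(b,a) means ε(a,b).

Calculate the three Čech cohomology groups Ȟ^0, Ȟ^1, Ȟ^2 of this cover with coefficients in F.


nonempty intersections:
  V12={k,l,o} V14={h,m} V23={e,g} V34={f,i}
C dims 4,4; δ0: rk 4, SNF 1^3·2
Ȟ^0: (4−4)−0=0 ⇒ 0
Ȟ^1: (4−0)−4=0 plus torsion [2] ⇒ Z/2
Ȟ^2: (0−0)−0=0 ⇒ 0

Ȟ^0 ≅ 0,  Ȟ^1 ≅ Z/2,  Ȟ^2 ≅ 0


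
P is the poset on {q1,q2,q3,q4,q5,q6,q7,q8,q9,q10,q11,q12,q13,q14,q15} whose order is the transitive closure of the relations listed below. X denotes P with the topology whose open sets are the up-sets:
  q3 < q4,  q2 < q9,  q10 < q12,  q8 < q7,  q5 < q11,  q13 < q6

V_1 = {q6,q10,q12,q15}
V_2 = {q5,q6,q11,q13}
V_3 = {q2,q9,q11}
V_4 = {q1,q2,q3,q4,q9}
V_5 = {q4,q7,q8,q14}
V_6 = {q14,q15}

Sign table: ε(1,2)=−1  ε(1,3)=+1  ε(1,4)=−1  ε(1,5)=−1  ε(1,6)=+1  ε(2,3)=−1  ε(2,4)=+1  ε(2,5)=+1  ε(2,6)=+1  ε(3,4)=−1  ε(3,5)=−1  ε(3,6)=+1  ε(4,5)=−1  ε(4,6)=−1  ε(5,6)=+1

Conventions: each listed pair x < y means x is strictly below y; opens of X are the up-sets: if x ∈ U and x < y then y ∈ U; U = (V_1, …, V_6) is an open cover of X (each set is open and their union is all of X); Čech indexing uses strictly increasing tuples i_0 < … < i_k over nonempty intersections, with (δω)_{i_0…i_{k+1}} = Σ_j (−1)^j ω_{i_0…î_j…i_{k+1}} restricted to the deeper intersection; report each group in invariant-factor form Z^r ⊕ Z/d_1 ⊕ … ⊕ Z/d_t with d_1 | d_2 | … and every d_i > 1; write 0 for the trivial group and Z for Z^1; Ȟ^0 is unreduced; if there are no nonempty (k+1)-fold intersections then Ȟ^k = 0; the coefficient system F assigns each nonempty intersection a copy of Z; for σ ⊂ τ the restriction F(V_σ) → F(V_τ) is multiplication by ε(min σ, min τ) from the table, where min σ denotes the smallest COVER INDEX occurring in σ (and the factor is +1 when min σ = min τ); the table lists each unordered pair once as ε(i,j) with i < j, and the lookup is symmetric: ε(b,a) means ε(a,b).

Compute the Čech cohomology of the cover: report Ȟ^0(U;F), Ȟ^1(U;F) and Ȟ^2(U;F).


cover nerve:
  V12={q6} V16={q15} V23={q11} V34={q2,q9} V45={q4} V56={q14}
C dims 6,6; δ0: rk 5, SNF 1^5
Ȟ^0: (6−5)−0=1 ⇒ Z
Ȟ^1: (6−0)−5=1 ⇒ Z
Ȟ^2: (0−0)−0=0 ⇒ 0

Ȟ^0 = Z, Ȟ^1 = Z and Ȟ^2 = 0


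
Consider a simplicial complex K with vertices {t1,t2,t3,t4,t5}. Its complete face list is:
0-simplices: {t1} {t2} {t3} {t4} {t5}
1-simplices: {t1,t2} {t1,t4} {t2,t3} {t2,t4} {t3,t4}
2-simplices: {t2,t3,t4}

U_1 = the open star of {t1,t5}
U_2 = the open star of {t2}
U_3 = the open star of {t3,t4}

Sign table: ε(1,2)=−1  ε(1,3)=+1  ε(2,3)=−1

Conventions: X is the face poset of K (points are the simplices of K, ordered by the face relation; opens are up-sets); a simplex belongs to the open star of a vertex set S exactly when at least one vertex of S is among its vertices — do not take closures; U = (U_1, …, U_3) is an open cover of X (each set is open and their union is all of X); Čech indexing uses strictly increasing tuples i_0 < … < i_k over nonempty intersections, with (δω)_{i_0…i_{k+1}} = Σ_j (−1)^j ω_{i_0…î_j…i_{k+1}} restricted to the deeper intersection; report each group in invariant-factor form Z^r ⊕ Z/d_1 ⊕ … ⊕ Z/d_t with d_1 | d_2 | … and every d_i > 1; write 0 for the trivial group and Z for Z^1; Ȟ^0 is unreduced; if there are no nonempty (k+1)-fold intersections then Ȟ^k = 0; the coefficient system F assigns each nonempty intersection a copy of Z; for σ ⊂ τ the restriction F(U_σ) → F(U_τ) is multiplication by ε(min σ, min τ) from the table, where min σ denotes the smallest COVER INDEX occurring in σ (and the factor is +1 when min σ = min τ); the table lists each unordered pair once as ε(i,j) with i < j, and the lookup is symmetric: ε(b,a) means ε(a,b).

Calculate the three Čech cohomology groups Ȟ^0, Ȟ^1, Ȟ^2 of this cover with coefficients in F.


intersection data:
  U1={{t1},{t5},{t1,t2},{t1,t4}} U2={{t2},{t1,t2},{t2,t3},{t2,t4},{t2,t3,t4}} U3={{t3},{t4},{t1,t4},{t2,t3},{t2,t4},{t3,t4},{t2,t3,t4}}
  U12={{t1,t2}} U13={{t1,t4}} U23={{t2,t3},{t2,t4},{t2,t3,t4}}
C dims 3,3; δ0: rk 2, SNF 1^2
Ȟ^0 = (3 − 2) − 0 = 1, so Ȟ^0 ≅ Z
Ȟ^1 = (3 − 0) − 2 = 1, so Ȟ^1 ≅ Z
Ȟ^2 = (0 − 0) − 0 = 0, so Ȟ^2 ≅ 0

Ȟ^0 ≅ Z,  Ȟ^1 ≅ Z,  Ȟ^2 ≅ 0


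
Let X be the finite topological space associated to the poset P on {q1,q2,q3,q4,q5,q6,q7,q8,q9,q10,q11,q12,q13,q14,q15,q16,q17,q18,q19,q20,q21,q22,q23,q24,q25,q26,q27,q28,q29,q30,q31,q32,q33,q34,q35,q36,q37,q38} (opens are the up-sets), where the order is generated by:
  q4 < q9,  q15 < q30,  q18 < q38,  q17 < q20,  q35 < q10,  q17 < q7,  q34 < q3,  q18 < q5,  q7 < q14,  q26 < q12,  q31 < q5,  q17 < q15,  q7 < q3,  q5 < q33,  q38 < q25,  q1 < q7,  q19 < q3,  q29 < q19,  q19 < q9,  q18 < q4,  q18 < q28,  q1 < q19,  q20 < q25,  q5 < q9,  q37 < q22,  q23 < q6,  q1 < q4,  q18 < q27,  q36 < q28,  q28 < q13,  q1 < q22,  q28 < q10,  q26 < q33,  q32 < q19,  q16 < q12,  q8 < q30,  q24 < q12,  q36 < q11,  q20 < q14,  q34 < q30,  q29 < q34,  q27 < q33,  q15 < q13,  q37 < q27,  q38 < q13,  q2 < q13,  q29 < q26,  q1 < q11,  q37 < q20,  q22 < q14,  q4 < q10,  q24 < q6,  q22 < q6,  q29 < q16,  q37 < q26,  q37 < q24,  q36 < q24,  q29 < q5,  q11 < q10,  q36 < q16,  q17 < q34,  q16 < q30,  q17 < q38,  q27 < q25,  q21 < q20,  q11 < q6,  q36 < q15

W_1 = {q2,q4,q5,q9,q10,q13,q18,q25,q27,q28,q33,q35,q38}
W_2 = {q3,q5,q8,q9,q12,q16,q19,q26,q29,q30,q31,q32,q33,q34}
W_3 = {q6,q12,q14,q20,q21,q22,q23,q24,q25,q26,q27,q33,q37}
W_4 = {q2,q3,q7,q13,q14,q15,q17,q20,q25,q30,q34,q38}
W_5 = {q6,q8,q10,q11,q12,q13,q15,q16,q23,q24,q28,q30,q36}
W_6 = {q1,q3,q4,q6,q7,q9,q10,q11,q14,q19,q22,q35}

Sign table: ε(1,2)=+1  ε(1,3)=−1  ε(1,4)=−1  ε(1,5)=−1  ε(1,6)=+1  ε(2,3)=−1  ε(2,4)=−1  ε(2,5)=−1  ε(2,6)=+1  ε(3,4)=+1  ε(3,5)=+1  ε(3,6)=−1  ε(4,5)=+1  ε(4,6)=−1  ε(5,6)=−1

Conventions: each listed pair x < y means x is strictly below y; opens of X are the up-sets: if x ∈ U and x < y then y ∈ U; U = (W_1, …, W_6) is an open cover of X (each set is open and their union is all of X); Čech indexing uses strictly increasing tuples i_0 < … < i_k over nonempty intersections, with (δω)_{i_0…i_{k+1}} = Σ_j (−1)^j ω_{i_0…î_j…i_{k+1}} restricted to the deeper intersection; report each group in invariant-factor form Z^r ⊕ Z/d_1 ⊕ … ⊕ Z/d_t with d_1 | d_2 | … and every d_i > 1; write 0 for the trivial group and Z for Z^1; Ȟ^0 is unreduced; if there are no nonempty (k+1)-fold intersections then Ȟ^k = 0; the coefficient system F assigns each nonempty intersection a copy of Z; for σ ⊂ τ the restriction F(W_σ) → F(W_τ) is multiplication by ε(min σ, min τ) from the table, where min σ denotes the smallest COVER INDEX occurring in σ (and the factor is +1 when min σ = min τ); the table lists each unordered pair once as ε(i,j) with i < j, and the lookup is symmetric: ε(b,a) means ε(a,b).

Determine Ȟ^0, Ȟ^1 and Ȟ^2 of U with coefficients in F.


Ȟ^0 ≅ Z, Ȟ^1 ≅ 0, Ȟ^2 ≅ Z/2

nonempty intersections:
  W12={q5,q9,q33} W13={q25,q27,q33} W14={q2,q13,q25,q38} W15={q10,q13,q28} W16={q4,q9,q10,q35} W23={q12,q26,q33} W24={q3,q30,q34} W25={q8,q12,q16,q30} W26={q3,q9,q19} W34={q14,q20,q25} W35={q6,q12,q23,q24} W36={q6,q14,q22} W45={q13,q15,q30} W46={q3,q7,q14} W56={q6,q10,q11}
  W123={q33} W126={q9} W134={q25} W145={q13} W156={q10} W235={q12} W245={q30} W246={q3} W346={q14} W356={q6}
C dims 6,15,10; δ0: rk 5, SNF 1^5; δ1: rk 10, SNF 1^9·2
Ȟ^0: (6−5)−0=1 ⇒ Z
Ȟ^1: (15−10)−5=0 ⇒ 0
Ȟ^2: (10−0)−10=0 plus torsion [2] ⇒ Z/2


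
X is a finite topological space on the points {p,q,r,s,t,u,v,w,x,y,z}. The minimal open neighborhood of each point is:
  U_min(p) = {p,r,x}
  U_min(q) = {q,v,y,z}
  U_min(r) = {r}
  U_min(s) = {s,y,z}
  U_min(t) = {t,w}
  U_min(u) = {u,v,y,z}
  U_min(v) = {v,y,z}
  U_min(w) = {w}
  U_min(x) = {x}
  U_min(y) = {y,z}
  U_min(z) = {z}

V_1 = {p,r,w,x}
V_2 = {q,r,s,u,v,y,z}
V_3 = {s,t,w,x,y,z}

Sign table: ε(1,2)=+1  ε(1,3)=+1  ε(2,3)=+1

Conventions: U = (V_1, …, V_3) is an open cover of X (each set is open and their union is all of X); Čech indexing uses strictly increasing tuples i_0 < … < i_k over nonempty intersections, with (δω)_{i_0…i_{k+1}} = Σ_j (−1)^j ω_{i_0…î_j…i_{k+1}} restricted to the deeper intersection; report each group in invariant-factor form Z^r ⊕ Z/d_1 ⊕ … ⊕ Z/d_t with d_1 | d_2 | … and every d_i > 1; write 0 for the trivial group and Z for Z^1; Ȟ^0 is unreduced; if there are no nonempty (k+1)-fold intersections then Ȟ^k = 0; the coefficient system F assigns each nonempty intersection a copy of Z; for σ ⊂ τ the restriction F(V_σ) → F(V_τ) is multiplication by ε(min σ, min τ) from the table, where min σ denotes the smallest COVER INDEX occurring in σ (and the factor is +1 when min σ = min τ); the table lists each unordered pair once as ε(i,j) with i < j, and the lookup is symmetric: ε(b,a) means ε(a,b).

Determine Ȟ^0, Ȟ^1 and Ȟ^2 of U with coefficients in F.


Ȟ^0 = Z, Ȟ^1 = Z, Ȟ^2 = 0

nonempty intersections:
  V12={r} V13={w,x} V23={s,y,z}
C dims 3,3; δ0: rk 2, SNF 1^2
Ȟ^0: (3−2)−0=1 ⇒ Z
Ȟ^1: (3−0)−2=1 ⇒ Z
Ȟ^2: (0−0)−0=0 ⇒ 0


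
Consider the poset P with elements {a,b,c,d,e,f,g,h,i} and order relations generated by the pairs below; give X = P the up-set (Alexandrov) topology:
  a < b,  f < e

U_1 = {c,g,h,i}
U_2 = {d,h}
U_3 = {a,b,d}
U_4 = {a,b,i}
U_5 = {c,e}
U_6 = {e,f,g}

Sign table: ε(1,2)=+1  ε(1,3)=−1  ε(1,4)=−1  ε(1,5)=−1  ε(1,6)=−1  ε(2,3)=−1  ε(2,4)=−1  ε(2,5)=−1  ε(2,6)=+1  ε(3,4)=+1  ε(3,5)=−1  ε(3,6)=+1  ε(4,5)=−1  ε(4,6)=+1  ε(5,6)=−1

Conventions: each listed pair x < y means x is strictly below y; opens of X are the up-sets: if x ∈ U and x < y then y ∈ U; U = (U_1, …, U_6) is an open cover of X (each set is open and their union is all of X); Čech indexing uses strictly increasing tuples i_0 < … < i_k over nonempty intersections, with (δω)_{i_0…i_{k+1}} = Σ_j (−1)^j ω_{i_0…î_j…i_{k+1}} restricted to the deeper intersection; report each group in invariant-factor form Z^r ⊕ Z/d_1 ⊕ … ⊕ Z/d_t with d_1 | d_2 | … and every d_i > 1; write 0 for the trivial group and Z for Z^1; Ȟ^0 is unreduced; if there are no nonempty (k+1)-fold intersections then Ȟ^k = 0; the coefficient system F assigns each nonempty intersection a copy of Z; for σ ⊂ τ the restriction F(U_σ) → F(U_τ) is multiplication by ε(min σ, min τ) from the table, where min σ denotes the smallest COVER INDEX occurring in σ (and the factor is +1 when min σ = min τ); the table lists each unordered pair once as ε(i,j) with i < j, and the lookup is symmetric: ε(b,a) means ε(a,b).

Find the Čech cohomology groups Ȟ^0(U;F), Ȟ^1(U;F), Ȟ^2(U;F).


Ȟ^0(U;F) ≅ 0; Ȟ^1(U;F) ≅ Z ⊕ Z/2; Ȟ^2(U;F) ≅ 0

nerve simplices:
  U12={h} U14={i} U15={c} U16={g} U23={d} U34={a,b} U56={e}
C dims 6,7; δ0: rk 6, SNF 1^5·2
degree 0: 6−6−0 = 0 → Ȟ^0 ≅ 0
degree 1: 7−0−6 = 1 plus torsion [2] → Ȟ^1 ≅ Z ⊕ Z/2
degree 2: 0−0−0 = 0 → Ȟ^2 ≅ 0


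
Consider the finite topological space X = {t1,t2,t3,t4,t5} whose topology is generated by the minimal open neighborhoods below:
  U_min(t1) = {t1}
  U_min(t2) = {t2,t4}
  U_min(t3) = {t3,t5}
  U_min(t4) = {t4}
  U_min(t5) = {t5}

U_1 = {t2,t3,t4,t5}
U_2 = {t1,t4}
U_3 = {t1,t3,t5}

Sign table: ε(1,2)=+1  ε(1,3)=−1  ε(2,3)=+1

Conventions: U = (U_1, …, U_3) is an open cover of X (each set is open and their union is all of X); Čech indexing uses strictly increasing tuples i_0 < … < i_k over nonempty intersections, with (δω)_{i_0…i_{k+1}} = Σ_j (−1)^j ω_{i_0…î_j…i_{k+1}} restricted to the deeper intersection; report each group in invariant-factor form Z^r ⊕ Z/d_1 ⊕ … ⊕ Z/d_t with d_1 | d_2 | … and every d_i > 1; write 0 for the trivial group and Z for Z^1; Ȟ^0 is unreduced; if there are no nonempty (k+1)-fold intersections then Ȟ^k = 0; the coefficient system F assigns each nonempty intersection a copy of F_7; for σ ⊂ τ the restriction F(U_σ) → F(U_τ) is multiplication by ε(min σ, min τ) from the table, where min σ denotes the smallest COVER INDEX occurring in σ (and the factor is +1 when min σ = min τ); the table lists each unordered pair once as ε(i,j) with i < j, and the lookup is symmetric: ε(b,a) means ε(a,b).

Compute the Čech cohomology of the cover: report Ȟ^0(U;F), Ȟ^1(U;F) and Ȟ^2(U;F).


Ȟ^0(U;F) ≅ 0, Ȟ^1(U;F) ≅ 0, Ȟ^2(U;F) ≅ 0

nerve of the cover:
  U12={t4} U13={t3,t5} U23={t1}
C dims 3,3; δ0: rk_F7 3
Ȟ^0 = (3 − 3) − 0 = 0, so Ȟ^0 ≅ 0
Ȟ^1 = (3 − 0) − 3 = 0, so Ȟ^1 ≅ 0
Ȟ^2 = (0 − 0) − 0 = 0, so Ȟ^2 ≅ 0


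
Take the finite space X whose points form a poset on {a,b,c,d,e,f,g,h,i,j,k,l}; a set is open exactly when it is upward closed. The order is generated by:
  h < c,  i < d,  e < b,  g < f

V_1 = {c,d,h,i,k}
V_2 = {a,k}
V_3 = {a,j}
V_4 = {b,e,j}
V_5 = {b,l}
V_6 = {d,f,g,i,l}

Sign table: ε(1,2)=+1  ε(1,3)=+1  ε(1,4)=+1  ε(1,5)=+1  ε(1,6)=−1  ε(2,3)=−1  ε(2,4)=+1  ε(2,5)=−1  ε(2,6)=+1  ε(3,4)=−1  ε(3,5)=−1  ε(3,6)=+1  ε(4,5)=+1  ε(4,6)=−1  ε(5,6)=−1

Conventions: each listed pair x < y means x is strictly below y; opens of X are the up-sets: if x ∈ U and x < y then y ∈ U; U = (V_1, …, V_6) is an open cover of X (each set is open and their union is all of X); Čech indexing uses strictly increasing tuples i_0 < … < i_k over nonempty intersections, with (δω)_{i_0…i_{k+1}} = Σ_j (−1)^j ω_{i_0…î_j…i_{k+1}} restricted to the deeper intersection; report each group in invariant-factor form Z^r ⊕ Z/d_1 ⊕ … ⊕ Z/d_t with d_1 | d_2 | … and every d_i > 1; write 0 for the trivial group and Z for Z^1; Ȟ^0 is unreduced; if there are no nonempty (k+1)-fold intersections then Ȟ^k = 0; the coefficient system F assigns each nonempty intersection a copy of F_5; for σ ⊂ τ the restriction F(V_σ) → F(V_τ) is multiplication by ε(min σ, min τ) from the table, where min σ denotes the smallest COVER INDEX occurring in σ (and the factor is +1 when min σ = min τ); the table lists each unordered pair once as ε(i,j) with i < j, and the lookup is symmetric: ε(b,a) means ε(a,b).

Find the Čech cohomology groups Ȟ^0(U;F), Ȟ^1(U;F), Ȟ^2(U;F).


nerve of the cover:
  V12={k} V16={d,i} V23={a} V34={j} V45={b} V56={l}
C dims 6,6; δ0: rk_F5 5
Ȟ^0 = (6 − 5) − 0 = 1, so Ȟ^0 ≅ Z/5
Ȟ^1 = (6 − 0) − 5 = 1, so Ȟ^1 ≅ Z/5
Ȟ^2 = (0 − 0) − 0 = 0, so Ȟ^2 ≅ 0

Ȟ^0(U;F) ≅ Z/5,  Ȟ^1(U;F) ≅ Z/5,  Ȟ^2(U;F) ≅ 0


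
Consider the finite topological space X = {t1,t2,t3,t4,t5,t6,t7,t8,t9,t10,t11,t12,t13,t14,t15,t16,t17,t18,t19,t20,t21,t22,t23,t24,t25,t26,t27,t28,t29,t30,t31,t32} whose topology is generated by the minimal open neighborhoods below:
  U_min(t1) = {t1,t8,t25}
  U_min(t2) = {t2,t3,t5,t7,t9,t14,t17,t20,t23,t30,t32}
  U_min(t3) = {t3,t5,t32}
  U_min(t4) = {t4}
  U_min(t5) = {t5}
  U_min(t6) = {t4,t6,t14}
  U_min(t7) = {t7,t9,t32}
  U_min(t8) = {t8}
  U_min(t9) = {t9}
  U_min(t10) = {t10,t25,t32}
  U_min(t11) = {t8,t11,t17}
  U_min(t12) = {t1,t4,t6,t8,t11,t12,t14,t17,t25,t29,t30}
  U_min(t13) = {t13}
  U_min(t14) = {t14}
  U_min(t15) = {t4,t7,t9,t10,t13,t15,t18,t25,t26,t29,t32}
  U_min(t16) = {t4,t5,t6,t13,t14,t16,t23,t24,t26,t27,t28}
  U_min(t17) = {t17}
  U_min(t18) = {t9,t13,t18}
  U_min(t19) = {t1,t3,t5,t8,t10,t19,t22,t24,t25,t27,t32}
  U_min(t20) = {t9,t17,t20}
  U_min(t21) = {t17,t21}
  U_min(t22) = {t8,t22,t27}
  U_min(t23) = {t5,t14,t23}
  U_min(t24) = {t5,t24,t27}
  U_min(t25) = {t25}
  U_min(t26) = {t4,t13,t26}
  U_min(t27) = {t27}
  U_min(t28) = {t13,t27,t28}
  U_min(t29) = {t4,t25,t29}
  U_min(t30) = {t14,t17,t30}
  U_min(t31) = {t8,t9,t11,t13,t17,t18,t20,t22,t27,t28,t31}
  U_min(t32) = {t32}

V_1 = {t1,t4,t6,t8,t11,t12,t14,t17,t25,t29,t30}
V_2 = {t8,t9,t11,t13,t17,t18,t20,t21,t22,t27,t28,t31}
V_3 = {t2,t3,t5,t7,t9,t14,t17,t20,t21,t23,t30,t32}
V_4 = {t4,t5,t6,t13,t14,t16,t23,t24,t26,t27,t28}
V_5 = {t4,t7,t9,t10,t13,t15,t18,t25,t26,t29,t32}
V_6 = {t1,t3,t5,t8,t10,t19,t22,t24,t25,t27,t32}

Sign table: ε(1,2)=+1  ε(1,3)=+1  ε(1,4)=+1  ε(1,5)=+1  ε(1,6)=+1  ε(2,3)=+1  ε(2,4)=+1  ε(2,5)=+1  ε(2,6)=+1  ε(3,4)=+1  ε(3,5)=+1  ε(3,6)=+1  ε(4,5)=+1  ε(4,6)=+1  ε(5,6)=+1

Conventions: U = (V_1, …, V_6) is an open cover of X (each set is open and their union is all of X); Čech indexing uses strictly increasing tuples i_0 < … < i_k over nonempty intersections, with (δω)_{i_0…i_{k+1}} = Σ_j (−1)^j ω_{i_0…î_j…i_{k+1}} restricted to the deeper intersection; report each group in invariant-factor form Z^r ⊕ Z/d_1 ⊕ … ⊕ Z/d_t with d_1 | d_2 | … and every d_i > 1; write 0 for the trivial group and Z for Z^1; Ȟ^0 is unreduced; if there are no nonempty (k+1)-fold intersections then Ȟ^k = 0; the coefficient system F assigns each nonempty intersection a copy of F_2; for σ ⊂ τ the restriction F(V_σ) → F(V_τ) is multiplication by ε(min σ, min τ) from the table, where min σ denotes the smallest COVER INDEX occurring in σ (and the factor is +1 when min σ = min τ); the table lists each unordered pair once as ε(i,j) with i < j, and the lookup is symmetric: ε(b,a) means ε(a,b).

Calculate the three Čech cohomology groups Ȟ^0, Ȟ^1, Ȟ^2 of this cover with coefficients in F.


Ȟ^0 ≅ Z/2; Ȟ^1 ≅ Z/2; Ȟ^2 ≅ Z/2

nerve simplices:
  V12={t8,t11,t17} V13={t14,t17,t30} V14={t4,t6,t14} V15={t4,t25,t29} V16={t1,t8,t25} V23={t9,t17,t20,t21} V24={t13,t27,t28} V25={t9,t13,t18} V26={t8,t22,t27} V34={t5,t14,t23} V35={t7,t9,t32} V36={t3,t5,t32} V45={t4,t13,t26} V46={t5,t24,t27} V56={t10,t25,t32}
  V123={t17} V126={t8} V134={t14} V145={t4} V156={t25} V235={t9} V245={t13} V246={t27} V346={t5} V356={t32}
C dims 6,15,10; δ0: rk_F2 5; δ1: rk_F2 9
degree 0: 6−5−0 = 1 → Ȟ^0 ≅ Z/2
degree 1: 15−9−5 = 1 → Ȟ^1 ≅ Z/2
degree 2: 10−0−9 = 1 → Ȟ^2 ≅ Z/2


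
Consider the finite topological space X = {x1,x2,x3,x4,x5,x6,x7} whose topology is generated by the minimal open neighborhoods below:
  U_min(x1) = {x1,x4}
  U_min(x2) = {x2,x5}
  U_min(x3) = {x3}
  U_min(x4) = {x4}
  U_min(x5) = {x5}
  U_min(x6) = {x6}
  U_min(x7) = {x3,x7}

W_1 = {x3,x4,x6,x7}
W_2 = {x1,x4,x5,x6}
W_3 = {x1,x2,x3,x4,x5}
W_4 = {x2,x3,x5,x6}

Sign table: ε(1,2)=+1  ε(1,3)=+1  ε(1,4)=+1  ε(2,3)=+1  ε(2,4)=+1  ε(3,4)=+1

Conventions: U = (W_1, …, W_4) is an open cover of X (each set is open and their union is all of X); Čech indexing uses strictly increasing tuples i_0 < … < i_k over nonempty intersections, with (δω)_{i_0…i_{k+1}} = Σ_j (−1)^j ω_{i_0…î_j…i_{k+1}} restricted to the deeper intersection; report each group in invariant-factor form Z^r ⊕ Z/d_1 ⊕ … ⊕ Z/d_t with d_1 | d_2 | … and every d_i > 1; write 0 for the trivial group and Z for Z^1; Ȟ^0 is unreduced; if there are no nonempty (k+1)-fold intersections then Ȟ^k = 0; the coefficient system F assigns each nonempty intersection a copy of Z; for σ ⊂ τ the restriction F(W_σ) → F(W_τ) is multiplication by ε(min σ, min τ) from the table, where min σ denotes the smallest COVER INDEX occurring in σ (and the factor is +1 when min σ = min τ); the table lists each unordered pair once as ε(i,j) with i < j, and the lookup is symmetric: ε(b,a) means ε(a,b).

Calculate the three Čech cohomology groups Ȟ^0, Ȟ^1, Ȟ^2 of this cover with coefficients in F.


Ȟ^0(U;F) ≅ Z, Ȟ^1(U;F) ≅ 0, Ȟ^2(U;F) ≅ Z

cover nerve:
  W12={x4,x6} W13={x3,x4} W14={x3,x6} W23={x1,x4,x5} W24={x5,x6} W34={x2,x3,x5}
  W123={x4} W124={x6} W134={x3} W234={x5}
C dims 4,6,4; δ0: rk 3, SNF 1^3; δ1: rk 3, SNF 1^3
Ȟ^0: (4−3)−0=1 ⇒ Z
Ȟ^1: (6−3)−3=0 ⇒ 0
Ȟ^2: (4−0)−3=1 ⇒ Z


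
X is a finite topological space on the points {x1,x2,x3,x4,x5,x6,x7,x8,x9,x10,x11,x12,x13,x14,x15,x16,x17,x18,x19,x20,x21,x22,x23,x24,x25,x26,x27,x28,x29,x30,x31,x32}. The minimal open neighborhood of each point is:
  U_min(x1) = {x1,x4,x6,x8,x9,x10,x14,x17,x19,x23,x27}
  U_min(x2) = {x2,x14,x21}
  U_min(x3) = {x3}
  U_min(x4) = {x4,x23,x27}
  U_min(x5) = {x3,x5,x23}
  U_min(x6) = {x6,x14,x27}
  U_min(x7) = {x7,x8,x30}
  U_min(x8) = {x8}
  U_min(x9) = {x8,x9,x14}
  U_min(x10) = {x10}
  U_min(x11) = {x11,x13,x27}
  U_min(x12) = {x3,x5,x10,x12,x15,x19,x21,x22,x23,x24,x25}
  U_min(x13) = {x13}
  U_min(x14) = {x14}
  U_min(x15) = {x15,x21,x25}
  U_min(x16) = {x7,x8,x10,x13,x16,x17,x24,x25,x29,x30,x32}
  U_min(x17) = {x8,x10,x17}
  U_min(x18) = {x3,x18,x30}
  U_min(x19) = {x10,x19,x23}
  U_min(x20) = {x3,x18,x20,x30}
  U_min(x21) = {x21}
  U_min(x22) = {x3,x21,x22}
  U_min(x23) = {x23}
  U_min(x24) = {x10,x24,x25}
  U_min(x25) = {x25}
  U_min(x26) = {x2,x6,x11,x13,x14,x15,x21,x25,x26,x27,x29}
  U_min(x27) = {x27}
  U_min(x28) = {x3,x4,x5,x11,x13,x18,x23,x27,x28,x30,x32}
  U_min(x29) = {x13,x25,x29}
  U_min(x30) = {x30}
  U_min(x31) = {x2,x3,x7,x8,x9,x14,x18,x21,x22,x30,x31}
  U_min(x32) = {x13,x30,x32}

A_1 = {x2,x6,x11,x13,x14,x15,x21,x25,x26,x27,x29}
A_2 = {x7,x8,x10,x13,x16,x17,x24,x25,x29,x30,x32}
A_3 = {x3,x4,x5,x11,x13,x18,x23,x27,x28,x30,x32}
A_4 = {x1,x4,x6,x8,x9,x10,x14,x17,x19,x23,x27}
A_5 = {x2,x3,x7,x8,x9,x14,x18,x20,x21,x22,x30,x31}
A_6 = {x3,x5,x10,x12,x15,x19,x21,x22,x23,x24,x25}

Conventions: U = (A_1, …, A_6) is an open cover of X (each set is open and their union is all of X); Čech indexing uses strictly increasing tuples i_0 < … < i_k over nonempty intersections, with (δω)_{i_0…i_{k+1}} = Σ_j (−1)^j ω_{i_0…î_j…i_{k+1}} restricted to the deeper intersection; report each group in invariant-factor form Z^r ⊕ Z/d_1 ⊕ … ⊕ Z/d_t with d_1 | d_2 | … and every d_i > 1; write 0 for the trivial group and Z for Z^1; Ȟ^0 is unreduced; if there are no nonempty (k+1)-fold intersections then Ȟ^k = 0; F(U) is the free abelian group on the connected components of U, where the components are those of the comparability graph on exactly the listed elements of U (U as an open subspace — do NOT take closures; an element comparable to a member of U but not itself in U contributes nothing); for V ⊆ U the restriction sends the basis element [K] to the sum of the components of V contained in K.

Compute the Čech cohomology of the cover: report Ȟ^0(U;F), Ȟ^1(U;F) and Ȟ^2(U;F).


nonempty intersections:
  A12={x13,x25,x29} A13={x11,x13,x27} A14={x6,x14,x27} A15={x2,x14,x21} A16={x15,x21,x25} A23={x13,x30,x32} A24={x8,x10,x17} A25={x7,x8,x30} A26={x10,x24,x25} A34={x4,x23,x27} A35={x3,x18,x30} A36={x3,x5,x23} A45={x8,x9,x14} A46={x10,x19,x23} A56={x3,x21,x22}
  A123={x13} A126={x25} A134={x27} A145={x14} A156={x21} A235={x30} A245={x8} A246={x10} A346={x23} A356={x3}
components per intersection:
  A1: {x2,x6,x11,x13,x14,x15,x21,x25,x26,x27,x29}
  A2: {x7,x8,x10,x13,x16,x17,x24,x25,x29,x30,x32}
  A3: {x3,x4,x5,x11,x13,x18,x23,x27,x28,x30,x32}
  A4: {x1,x4,x6,x8,x9,x10,x14,x17,x19,x23,x27}
  A5: {x2,x3,x7,x8,x9,x14,x18,x20,x21,x22,x30,x31}
  A6: {x3,x5,x10,x12,x15,x19,x21,x22,x23,x24,x25}
  A12: {x13,x25,x29}
  A13: {x11,x13,x27}
  A14: {x6,x14,x27}
  A15: {x2,x14,x21}
  A16: {x15,x21,x25}
  A23: {x13,x30,x32}
  A24: {x8,x10,x17}
  A25: {x7,x8,x30}
  A26: {x10,x24,x25}
  A34: {x4,x23,x27}
  A35: {x3,x18,x30}
  A36: {x3,x5,x23}
  A45: {x8,x9,x14}
  A46: {x10,x19,x23}
  A56: {x3,x21,x22}
  A123: {x13}
  A126: {x25}
  A134: {x27}
  A145: {x14}
  A156: {x21}
  A235: {x30}
  A245: {x8}
  A246: {x10}
  A346: {x23}
  A356: {x3}
C dims 6,15,10; δ0: rk 5, SNF 1^5; δ1: rk 10, SNF 1^9·2
Ȟ^0: (6−5)−0=1 ⇒ Z
Ȟ^1: (15−10)−5=0 ⇒ 0
Ȟ^2: (10−0)−10=0 plus torsion [2] ⇒ Z/2

Ȟ^0 = Z; Ȟ^1 = 0; Ȟ^2 = Z/2


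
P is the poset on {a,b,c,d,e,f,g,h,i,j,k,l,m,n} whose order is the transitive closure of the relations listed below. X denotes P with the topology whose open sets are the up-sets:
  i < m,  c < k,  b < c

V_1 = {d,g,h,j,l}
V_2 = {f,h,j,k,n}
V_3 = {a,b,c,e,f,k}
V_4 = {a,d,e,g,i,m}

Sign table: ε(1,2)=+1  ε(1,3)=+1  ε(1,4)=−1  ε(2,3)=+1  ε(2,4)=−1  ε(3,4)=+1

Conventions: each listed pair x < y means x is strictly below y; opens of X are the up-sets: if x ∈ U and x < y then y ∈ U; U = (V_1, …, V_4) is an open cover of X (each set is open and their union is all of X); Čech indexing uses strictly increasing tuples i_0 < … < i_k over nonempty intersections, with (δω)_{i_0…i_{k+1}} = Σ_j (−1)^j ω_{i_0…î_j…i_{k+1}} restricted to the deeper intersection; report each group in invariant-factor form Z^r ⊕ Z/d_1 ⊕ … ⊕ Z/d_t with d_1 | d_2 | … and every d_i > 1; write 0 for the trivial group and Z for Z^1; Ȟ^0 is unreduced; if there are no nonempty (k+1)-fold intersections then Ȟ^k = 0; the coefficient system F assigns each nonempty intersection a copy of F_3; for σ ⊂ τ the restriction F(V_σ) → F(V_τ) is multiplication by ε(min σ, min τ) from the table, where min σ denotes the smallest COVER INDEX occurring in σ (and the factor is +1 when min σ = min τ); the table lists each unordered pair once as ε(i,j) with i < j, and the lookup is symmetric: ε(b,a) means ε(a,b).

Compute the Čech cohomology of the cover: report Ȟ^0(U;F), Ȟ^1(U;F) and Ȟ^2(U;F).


nerve simplices:
  V12={h,j} V14={d,g} V23={f,k} V34={a,e}
C dims 4,4; δ0: rk_F3 4
degree 0: 4−4−0 = 0 → Ȟ^0 ≅ 0
degree 1: 4−0−4 = 0 → Ȟ^1 ≅ 0
degree 2: 0−0−0 = 0 → Ȟ^2 ≅ 0

Ȟ^0(U;F) ≅ 0; Ȟ^1(U;F) ≅ 0; Ȟ^2(U;F) ≅ 0


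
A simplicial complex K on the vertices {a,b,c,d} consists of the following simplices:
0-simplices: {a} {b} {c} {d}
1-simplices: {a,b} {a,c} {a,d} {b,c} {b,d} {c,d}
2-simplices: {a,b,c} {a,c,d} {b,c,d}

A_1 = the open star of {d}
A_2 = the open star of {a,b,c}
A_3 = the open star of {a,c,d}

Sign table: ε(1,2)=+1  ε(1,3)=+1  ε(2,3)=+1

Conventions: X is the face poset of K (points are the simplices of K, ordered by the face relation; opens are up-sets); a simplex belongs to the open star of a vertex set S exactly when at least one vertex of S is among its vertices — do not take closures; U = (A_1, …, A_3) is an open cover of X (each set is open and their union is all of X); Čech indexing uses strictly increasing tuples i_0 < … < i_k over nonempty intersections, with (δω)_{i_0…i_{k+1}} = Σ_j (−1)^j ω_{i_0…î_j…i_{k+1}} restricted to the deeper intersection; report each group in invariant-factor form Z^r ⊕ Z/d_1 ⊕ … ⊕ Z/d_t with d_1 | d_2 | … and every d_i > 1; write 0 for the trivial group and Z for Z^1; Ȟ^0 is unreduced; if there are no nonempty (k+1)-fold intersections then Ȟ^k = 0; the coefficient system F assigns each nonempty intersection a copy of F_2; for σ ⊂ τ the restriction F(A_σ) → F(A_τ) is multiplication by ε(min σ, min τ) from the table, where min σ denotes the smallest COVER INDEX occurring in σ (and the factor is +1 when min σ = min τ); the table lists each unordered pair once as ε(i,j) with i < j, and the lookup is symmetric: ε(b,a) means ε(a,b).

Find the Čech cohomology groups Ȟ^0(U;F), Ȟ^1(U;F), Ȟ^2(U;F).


Ȟ^0 = Z/2, Ȟ^1 = 0, Ȟ^2 = 0

intersection data:
  A1={{d},{a,d},{b,d},{c,d},{a,c,d},{b,c,d}} A2={{a},{b},{c},{a,b},{a,c},{a,d},{b,c},{b,d},{c,d},{a,b,c},{a,c,d},{b,c,d}} A3={{a},{c},{d},{a,b},{a,c},{a,d},{b,c},{b,d},{c,d},{a,b,c},{a,c,d},{b,c,d}}
  A12={{a,d},{b,d},{c,d},{a,c,d},{b,c,d}} A13={{d},{a,d},{b,d},{c,d},{a,c,d},{b,c,d}} A23={{a},{c},{a,b},{a,c},{a,d},{b,c},{b,d},{c,d},{a,b,c},{a,c,d},{b,c,d}}
  A123={{a,d},{b,d},{c,d},{a,c,d},{b,c,d}}
C dims 3,3,1; δ0: rk_F2 2; δ1: rk_F2 1
Ȟ^0 = (3 − 2) − 0 = 1, so Ȟ^0 ≅ Z/2
Ȟ^1 = (3 − 1) − 2 = 0, so Ȟ^1 ≅ 0
Ȟ^2 = (1 − 0) − 1 = 0, so Ȟ^2 ≅ 0


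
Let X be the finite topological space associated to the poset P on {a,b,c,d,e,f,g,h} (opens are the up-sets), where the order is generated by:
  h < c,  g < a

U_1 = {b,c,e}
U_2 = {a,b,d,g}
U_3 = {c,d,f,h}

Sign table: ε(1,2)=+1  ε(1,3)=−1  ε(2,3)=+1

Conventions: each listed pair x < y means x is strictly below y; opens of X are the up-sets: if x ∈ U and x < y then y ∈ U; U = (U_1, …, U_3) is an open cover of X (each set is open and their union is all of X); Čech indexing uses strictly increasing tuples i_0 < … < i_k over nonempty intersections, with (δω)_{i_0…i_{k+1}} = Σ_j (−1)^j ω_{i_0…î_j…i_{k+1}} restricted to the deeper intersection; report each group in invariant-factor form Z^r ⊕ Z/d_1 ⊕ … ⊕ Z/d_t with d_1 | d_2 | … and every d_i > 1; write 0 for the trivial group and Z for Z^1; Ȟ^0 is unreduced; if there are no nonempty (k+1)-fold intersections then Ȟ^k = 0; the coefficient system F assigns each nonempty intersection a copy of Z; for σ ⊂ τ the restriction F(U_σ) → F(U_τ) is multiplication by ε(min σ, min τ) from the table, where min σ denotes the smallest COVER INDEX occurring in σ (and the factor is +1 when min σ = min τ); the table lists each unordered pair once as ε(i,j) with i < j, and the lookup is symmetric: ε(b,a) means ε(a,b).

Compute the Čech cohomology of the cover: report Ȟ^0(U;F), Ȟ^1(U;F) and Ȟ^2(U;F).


intersection data:
  U12={b} U13={c} U23={d}
C dims 3,3; δ0: rk 3, SNF 1^2·2
Ȟ^0 = (3 − 3) − 0 = 0, so Ȟ^0 ≅ 0
Ȟ^1 = (3 − 0) − 3 = 0 plus torsion [2], so Ȟ^1 ≅ Z/2
Ȟ^2 = (0 − 0) − 0 = 0, so Ȟ^2 ≅ 0

Ȟ^0 = 0,  Ȟ^1 = Z/2,  Ȟ^2 = 0
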